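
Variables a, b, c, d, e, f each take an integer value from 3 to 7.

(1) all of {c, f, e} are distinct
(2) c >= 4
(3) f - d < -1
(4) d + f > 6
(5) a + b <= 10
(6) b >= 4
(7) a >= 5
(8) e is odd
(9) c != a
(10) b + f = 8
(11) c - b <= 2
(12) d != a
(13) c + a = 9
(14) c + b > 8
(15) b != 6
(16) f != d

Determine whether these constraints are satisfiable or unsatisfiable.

The assignment a = 5, b = 5, c = 4, d = 6, e = 5, f = 3 works:
  constraint 3 holds since f - d = -3.
  constraint 4 holds since d + f = 9.
  constraint 5 holds since a + b = 10.
The rest check out directly.

Satisfiable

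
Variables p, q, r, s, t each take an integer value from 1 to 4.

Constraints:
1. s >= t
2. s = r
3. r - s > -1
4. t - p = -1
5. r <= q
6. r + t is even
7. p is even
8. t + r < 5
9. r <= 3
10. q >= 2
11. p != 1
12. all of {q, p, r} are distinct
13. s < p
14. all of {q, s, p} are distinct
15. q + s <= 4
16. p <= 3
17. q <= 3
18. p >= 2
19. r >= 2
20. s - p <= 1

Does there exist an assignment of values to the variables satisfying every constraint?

Unsatisfiable

Constraints 9, 10, 16, 17, 18, and 19 confine each of q, p, r to the 2 values {2, 3}.
Constraint 12 requires all 3 of them to be distinct, but only 2 values are available — impossible by the pigeonhole principle.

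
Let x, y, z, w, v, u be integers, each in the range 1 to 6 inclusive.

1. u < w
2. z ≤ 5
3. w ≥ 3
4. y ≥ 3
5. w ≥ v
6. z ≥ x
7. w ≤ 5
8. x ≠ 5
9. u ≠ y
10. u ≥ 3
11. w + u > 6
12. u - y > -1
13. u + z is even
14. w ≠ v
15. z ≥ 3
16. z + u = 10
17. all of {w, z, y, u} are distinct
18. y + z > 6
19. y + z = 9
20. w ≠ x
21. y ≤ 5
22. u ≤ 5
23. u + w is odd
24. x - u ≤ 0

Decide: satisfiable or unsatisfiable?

Unsatisfiable

Constraints 2, 3, 4, 7, 10, 15, 21, and 22 confine each of w, z, y, u to the 3 values {3, …, 5}.
Constraint 17 requires all 4 of them to be distinct, but only 3 values are available — impossible by the pigeonhole principle.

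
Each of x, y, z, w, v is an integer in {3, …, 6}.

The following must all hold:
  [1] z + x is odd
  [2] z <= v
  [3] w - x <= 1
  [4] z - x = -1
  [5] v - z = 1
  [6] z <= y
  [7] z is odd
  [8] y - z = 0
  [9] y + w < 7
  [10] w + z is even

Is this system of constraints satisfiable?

Satisfiable

Take x = 4, y = 3, z = 3, w = 3, v = 4. Then constraint 3: w - x = -1; constraint 4: z - x = -1, and every other listed constraint is also met.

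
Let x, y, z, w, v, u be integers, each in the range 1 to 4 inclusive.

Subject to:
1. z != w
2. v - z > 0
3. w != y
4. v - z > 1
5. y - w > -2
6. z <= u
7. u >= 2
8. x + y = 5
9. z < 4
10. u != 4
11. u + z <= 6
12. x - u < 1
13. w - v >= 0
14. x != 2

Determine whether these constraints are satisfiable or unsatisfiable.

One satisfying assignment is x = 1, y = 4, z = 1, w = 3, v = 3, u = 2.
For the less obvious constraints — constraint 2: v - z = 2; constraint 4: v - z = 2; constraint 5: y - w = 1 — and the others hold by inspection.

Satisfiable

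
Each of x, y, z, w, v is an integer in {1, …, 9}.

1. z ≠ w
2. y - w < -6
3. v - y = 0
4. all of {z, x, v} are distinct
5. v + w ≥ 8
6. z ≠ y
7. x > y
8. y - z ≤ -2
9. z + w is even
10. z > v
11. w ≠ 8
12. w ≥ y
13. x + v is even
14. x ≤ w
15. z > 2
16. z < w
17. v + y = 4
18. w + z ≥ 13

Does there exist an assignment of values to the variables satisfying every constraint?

Satisfiable

Setting (x, y, z, w, v) = (8, 2, 7, 9, 2) satisfies everything: constraint 2: y - w = -7; constraint 3: v - y = 0, and the others follow.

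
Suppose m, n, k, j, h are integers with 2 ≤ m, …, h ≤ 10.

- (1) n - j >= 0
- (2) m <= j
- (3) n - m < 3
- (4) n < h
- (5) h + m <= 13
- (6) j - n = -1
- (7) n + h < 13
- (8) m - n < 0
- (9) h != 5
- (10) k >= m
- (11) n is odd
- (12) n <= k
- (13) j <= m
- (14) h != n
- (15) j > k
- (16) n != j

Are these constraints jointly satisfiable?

Unsatisfiable

Constraints 8, 12, 13, and 15 give k < j, j ≤ m, m < n, n ≤ k. Chaining: k < j ≤ m < n ≤ k, which forces k < k — impossible.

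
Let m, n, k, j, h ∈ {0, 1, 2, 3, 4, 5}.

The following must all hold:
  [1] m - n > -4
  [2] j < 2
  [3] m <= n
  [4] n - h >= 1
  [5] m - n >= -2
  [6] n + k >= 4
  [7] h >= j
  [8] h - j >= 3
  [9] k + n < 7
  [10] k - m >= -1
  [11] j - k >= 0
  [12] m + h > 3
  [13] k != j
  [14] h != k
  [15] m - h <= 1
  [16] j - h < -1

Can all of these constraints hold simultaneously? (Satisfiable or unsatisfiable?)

Unsatisfiable

Constraints 4, 5, 8, 10, and 11 give n − h ≥ 1, h − j ≥ 3, j − k ≥ 0, k − m ≥ -1, m − n ≥ -2.
Adding all 5 inequalities: the left sides telescope to 0, and the right sides sum to 1 + 3 + 0 + (-1) + (-2) = 1. So 0 ≥ 1, which is false.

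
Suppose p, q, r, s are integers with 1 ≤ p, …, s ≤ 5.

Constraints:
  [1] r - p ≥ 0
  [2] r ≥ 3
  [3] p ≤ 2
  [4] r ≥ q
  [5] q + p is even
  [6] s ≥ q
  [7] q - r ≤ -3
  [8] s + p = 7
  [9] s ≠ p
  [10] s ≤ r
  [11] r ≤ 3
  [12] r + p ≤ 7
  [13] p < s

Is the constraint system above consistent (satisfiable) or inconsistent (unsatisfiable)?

Unsatisfiable

From constraints 10 and 11: s ≤ r ≤ 3. From constraint 3: p ≤ 2. Hence s + p ≤ 5. But constraint 8 requires s + p = 7, and 7 > 5. Contradiction.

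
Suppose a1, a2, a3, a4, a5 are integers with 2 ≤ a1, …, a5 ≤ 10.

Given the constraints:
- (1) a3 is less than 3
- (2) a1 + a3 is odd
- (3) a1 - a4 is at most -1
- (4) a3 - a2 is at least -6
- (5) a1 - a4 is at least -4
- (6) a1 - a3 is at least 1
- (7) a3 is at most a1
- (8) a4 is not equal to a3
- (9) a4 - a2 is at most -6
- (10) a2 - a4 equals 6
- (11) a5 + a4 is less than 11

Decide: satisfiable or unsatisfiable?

Unsatisfiable

Constraints 3, 4, 6, and 9 give a1 − a3 ≥ 1, a3 − a2 ≥ -6, a2 − a4 ≥ 6, a4 − a1 ≥ 1.
Adding all 4 inequalities: the left sides telescope to 0, and the right sides sum to 1 + (-6) + 6 + 1 = 2. So 0 ≥ 2, which is false.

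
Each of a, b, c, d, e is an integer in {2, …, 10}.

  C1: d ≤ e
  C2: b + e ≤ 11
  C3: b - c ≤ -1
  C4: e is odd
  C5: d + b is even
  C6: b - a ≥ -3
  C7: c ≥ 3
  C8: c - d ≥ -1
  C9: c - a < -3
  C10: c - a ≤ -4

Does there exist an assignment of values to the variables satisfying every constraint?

Unsatisfiable

Constraints 3, 6, and 10 give c − b ≥ 1, b − a ≥ -3, a − c ≥ 4.
Adding all 3 inequalities: the left sides telescope to 0, and the right sides sum to 1 + (-3) + 4 = 2. So 0 ≥ 2, which is false.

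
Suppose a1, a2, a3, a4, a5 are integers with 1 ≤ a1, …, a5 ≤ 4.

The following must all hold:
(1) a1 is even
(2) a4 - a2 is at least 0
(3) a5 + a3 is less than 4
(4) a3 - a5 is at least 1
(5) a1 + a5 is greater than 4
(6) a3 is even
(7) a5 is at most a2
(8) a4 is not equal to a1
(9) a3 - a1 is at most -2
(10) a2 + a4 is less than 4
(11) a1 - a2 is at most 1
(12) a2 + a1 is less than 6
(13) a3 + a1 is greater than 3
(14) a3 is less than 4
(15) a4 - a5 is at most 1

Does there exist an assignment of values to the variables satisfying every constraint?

Constraints 2, 4, 9, 11, and 15 give a1 − a3 ≥ 2, a3 − a5 ≥ 1, a5 − a4 ≥ -1, a4 − a2 ≥ 0, a2 − a1 ≥ -1.
Adding all 5 inequalities: the left sides telescope to 0, and the right sides sum to 2 + 1 + (-1) + 0 + (-1) = 1. So 0 ≥ 1, which is false.

Unsatisfiable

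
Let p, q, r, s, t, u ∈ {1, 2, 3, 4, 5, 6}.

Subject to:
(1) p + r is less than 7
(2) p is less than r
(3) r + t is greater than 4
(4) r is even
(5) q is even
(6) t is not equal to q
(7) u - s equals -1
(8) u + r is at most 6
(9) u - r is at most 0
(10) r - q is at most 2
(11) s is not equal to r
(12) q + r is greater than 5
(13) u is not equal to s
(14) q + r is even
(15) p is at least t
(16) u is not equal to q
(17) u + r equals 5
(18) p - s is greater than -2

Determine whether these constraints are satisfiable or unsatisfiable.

One satisfying assignment is p = 1, q = 2, r = 4, s = 2, t = 1, u = 1.
For the less obvious constraints — constraint 1: p + r = 5; constraint 3: r + t = 5; constraint 7: u - s = -1 — and the others hold by inspection.

Satisfiable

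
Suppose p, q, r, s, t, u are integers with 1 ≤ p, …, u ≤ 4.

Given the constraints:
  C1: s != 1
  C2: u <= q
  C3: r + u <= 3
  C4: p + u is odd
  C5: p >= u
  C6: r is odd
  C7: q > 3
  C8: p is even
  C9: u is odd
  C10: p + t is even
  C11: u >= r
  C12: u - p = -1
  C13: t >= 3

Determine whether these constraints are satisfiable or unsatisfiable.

Take p = 2, q = 4, r = 1, s = 2, t = 4, u = 1. Then constraint 3: r + u = 2; constraint 4: p + u = 3 is odd; constraint 12: u - p = -1, and every other listed constraint is also met.

Satisfiable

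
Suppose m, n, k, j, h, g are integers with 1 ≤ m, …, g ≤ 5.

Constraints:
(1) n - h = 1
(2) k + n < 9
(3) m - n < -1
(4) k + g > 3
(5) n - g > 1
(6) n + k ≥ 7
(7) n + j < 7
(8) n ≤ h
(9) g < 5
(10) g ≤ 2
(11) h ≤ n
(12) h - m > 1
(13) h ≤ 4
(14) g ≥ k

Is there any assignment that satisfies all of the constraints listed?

Unsatisfiable

From constraints 8 and 13: n ≤ h ≤ 4. From constraints 10 and 14: k ≤ g ≤ 2. Hence n + k ≤ 6. But constraint 6 requires n + k ≥ 7, and 7 > 6. Contradiction.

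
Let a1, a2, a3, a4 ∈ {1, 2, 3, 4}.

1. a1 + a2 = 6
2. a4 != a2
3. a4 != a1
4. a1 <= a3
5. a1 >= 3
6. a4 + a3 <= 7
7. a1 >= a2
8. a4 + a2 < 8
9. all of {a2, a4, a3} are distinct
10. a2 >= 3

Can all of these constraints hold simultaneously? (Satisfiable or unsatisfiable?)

One satisfying assignment is a1 = 3, a2 = 3, a3 = 4, a4 = 2.
For the less obvious constraints — constraint 1: a1 + a2 = 6; constraint 6: a4 + a3 = 6 — and the others hold by inspection.

Satisfiable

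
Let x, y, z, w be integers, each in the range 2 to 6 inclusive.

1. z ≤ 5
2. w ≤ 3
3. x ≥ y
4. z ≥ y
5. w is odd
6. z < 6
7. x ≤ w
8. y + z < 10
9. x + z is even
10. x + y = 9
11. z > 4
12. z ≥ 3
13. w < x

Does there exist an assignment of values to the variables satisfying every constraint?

Unsatisfiable

From constraints 2 and 7: x ≤ w ≤ 3. From constraints 1 and 4: y ≤ z ≤ 5. Hence x + y ≤ 8. But constraint 10 requires x + y = 9, and 9 > 8. Contradiction.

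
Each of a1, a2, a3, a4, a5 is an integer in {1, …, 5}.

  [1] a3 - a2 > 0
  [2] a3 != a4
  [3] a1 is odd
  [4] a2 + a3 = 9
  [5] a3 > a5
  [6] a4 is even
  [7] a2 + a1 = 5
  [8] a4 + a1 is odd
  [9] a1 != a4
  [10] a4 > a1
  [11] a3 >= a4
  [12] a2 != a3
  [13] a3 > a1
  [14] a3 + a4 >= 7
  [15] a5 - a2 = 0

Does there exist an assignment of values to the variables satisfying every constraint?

Satisfiable

Try a1 = 1, a2 = 4, a3 = 5, a4 = 4, a5 = 4.
Check constraint 1: a3 - a2 = 1; constraint 4: a2 + a3 = 9. The remaining constraints are straightforward to verify.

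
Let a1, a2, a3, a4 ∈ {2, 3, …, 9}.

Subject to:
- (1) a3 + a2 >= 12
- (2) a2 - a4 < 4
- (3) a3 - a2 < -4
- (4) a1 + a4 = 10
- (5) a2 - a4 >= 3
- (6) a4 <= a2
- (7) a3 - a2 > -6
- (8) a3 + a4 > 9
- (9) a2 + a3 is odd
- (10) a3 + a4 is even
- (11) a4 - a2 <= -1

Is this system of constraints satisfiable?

Satisfiable

Take a1 = 4, a2 = 9, a3 = 4, a4 = 6. Then constraint 1: a3 + a2 = 13; constraint 2: a2 - a4 = 3; constraint 3: a3 - a2 = -5, and every other listed constraint is also met.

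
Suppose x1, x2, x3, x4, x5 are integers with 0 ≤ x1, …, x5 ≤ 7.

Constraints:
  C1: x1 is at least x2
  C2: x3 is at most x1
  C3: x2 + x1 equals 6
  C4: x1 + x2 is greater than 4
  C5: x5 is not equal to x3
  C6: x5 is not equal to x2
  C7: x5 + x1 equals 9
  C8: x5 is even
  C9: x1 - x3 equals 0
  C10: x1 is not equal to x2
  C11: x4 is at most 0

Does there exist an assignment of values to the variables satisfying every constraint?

Satisfiable

One satisfying assignment is x1 = 5, x2 = 1, x3 = 5, x4 = 0, x5 = 4.
For the less obvious constraints — constraint 3: x2 + x1 = 6; constraint 4: x1 + x2 = 6 — and the others hold by inspection.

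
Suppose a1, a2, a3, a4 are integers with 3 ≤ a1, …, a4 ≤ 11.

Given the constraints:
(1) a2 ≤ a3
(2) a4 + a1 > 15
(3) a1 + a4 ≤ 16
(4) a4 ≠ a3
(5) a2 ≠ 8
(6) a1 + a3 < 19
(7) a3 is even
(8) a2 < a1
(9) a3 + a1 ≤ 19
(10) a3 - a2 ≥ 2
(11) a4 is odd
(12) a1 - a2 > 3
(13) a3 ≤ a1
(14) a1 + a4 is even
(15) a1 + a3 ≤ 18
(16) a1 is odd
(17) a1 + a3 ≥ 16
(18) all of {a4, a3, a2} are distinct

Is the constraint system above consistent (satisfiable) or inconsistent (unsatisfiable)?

Satisfiable

Setting (a1, a2, a3, a4) = (9, 4, 8, 7) satisfies everything: constraint 2: a4 + a1 = 16; constraint 3: a1 + a4 = 16; constraint 6: a1 + a3 = 17, and the others follow.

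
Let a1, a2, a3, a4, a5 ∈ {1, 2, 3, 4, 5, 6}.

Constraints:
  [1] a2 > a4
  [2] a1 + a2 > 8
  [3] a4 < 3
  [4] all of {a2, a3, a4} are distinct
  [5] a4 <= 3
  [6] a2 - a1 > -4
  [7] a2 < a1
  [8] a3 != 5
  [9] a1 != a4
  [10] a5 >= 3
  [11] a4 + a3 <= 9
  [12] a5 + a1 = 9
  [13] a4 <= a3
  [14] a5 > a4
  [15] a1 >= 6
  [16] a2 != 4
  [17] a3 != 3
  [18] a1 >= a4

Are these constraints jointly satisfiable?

Satisfiable

Setting (a1, a2, a3, a4, a5) = (6, 3, 6, 2, 3) satisfies everything: constraint 2: a1 + a2 = 9; constraint 6: a2 - a1 = -3; constraint 11: a4 + a3 = 8, and the others follow.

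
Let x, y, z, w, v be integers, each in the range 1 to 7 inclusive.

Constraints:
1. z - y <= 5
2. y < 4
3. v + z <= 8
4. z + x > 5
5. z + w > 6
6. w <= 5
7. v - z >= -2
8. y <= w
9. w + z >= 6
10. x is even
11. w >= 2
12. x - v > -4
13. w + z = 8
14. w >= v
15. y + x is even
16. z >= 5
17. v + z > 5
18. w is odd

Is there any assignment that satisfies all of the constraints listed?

Satisfiable

Setting (x, y, z, w, v) = (2, 2, 5, 3, 3) satisfies everything: constraint 1: z - y = 3; constraint 3: v + z = 8, and the others follow.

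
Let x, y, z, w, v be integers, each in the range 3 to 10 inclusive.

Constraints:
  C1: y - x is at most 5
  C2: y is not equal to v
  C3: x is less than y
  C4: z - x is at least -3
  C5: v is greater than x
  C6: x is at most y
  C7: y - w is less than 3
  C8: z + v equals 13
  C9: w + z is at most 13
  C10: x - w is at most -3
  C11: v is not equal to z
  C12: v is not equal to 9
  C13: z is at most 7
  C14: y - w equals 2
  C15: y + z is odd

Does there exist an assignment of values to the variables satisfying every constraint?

Satisfiable

One satisfying assignment is x = 5, y = 10, z = 5, w = 8, v = 8.
For the less obvious constraints — constraint 1: y - x = 5; constraint 4: z - x = 0; constraint 7: y - w = 2 — and the others hold by inspection.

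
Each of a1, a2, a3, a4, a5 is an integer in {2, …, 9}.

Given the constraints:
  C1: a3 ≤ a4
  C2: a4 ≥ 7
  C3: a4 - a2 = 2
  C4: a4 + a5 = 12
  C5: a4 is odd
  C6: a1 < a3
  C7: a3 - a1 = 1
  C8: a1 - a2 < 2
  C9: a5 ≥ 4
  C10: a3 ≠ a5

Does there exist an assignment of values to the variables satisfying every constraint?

One satisfying assignment is a1 = 6, a2 = 5, a3 = 7, a4 = 7, a5 = 5.
For the less obvious constraints — constraint 3: a4 - a2 = 2; constraint 4: a4 + a5 = 12 — and the others hold by inspection.

Satisfiable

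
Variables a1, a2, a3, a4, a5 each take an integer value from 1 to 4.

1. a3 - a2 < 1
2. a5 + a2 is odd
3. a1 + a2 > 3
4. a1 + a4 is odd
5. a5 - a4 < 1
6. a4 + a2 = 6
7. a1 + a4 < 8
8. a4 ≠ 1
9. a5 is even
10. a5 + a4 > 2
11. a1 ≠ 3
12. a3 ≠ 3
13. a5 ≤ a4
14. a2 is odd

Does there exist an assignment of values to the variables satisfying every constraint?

The assignment a1 = 2, a2 = 3, a3 = 1, a4 = 3, a5 = 2 works:
  constraint 1 holds since a3 - a2 = -2.
  constraint 3 holds since a1 + a2 = 5.
  constraint 5 holds since a5 - a4 = -1.
The rest check out directly.

Satisfiable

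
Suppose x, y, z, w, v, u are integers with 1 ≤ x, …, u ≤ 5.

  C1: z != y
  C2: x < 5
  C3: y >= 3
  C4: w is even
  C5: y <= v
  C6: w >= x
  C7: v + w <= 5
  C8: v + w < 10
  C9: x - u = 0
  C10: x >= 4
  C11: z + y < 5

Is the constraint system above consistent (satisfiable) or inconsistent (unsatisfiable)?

Unsatisfiable

From constraints 3 and 5: v ≥ y ≥ 3. From constraints 6 and 10: w ≥ x ≥ 4. Hence v + w ≥ 7. But constraint 7 requires v + w ≤ 5, and 5 < 7. Contradiction.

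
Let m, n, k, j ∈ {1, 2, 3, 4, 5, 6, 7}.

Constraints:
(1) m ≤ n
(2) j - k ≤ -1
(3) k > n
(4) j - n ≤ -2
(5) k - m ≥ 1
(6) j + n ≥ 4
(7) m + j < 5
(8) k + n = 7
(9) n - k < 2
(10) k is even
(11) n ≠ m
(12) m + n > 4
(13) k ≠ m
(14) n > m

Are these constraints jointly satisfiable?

Satisfiable

Take m = 2, n = 3, k = 4, j = 1. Then constraint 2: j - k = -3; constraint 4: j - n = -2; constraint 5: k - m = 2, and every other listed constraint is also met.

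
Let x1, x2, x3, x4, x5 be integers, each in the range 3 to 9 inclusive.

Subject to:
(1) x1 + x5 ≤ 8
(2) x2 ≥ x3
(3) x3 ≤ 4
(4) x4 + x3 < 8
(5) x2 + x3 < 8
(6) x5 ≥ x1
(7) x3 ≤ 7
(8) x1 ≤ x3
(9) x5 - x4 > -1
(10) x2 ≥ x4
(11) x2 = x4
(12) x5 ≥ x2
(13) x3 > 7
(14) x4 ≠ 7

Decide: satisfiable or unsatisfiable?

From constraint 13: x3 ≥ 8. From constraint 7: x3 ≤ 7. But 7 < 8, so no value of x3 works.

Unsatisfiable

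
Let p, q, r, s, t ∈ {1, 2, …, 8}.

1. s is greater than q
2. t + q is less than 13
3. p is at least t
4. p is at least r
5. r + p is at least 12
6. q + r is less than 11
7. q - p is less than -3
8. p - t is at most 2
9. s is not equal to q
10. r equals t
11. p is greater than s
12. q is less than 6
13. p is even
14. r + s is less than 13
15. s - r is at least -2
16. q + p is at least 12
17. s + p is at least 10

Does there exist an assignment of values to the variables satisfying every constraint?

Setting (p, q, r, s, t) = (8, 4, 6, 5, 6) satisfies everything: constraint 2: t + q = 10; constraint 5: r + p = 14; constraint 6: q + r = 10, and the others follow.

Satisfiable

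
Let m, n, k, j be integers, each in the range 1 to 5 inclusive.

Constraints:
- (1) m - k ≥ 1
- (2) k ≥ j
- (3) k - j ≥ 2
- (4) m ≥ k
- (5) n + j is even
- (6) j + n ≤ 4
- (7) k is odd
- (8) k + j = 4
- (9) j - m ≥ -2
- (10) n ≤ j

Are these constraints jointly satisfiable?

Constraints 1, 3, and 9 give k − j ≥ 2, j − m ≥ -2, m − k ≥ 1.
Adding all 3 inequalities: the left sides telescope to 0, and the right sides sum to 2 + (-2) + 1 = 1. So 0 ≥ 1, which is false.

Unsatisfiable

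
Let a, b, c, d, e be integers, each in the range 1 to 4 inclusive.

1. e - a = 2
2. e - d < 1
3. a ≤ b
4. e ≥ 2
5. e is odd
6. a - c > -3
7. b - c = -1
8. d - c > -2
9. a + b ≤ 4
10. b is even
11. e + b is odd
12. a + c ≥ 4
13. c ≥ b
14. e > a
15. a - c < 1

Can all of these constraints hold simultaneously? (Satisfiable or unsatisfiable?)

Satisfiable

The assignment a = 1, b = 2, c = 3, d = 3, e = 3 works:
  constraint 1 holds since e - a = 2.
  constraint 2 holds since e - d = 0.
The rest check out directly.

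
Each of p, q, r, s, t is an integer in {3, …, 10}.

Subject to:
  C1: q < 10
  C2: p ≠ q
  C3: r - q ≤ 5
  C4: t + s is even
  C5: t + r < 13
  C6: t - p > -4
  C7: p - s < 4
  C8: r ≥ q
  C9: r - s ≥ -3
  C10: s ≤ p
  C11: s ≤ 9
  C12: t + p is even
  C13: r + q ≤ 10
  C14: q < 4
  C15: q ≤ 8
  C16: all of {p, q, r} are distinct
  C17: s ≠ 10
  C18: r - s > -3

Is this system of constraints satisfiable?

Satisfiable

Take p = 8, q = 3, r = 6, s = 6, t = 6. Then constraint 3: r - q = 3; constraint 5: t + r = 12, and every other listed constraint is also met.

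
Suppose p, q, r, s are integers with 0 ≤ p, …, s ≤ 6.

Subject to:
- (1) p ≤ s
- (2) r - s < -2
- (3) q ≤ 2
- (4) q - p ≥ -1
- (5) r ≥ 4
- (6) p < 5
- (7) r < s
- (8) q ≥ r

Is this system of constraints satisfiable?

From constraints 5 and 8: q ≥ r and r ≥ 4, so q ≥ 4. From constraint 3: q ≤ 2. But 2 < 4, so no value of q works.

Unsatisfiable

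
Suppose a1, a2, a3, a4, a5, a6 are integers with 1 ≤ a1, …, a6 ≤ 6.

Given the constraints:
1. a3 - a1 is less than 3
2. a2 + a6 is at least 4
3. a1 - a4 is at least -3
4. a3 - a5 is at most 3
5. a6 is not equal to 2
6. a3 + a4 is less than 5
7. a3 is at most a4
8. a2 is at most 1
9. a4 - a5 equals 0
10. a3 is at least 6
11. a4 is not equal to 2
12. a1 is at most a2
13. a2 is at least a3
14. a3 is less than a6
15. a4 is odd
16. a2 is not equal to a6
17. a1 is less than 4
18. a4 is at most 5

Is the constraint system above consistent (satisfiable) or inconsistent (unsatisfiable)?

From constraint 10: a3 ≥ 6. From constraints 7 and 18: a3 ≤ a4 and a4 ≤ 5, so a3 ≤ 5. But 5 < 6, so no value of a3 works.

Unsatisfiable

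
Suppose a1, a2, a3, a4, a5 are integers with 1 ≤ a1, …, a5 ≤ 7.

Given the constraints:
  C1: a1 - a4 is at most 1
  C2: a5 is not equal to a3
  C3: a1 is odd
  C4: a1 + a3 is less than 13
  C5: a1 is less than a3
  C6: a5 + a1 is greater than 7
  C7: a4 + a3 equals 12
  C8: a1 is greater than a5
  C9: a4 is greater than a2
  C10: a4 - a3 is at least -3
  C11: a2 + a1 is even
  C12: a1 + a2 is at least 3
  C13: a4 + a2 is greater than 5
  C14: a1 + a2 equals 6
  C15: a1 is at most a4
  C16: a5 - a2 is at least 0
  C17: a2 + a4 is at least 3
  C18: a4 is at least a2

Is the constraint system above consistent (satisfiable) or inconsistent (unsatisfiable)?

Satisfiable

One satisfying assignment is a1 = 5, a2 = 1, a3 = 7, a4 = 5, a5 = 4.
For the less obvious constraints — constraint 1: a1 - a4 = 0; constraint 4: a1 + a3 = 12; constraint 6: a5 + a1 = 9 — and the others hold by inspection.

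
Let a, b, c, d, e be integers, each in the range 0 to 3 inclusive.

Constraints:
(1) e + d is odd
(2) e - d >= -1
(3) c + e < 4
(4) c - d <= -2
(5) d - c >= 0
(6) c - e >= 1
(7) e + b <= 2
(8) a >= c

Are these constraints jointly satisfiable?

Unsatisfiable

Constraints 2, 4, and 6 give e − d ≥ -1, d − c ≥ 2, c − e ≥ 1.
Adding all 3 inequalities: the left sides telescope to 0, and the right sides sum to (-1) + 2 + 1 = 2. So 0 ≥ 2, which is false.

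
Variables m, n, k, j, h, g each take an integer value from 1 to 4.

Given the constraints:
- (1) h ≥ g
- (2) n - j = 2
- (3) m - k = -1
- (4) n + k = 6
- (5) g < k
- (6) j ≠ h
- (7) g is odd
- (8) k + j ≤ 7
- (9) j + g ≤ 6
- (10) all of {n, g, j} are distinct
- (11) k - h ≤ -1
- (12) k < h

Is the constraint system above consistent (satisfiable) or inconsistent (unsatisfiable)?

Try m = 1, n = 4, k = 2, j = 2, h = 3, g = 1.
Check constraint 2: n - j = 2; constraint 3: m - k = -1. The remaining constraints are straightforward to verify.

Satisfiable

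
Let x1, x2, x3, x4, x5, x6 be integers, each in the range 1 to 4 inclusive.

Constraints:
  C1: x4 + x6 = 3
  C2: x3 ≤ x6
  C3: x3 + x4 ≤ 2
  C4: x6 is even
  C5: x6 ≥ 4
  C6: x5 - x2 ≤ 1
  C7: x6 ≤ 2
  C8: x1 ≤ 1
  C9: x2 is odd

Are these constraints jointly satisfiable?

Unsatisfiable

From constraint 5: x6 ≥ 4. From constraint 7: x6 ≤ 2. But 2 < 4, so no value of x6 works.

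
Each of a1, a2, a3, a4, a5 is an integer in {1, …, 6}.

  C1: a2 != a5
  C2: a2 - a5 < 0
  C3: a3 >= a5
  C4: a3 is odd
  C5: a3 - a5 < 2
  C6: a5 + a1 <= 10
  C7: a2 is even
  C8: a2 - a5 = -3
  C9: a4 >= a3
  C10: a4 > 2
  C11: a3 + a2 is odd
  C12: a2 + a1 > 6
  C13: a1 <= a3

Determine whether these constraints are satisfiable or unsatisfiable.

Take a1 = 5, a2 = 2, a3 = 5, a4 = 5, a5 = 5. Then constraint 2: a2 - a5 = -3; constraint 5: a3 - a5 = 0, and every other listed constraint is also met.

Satisfiable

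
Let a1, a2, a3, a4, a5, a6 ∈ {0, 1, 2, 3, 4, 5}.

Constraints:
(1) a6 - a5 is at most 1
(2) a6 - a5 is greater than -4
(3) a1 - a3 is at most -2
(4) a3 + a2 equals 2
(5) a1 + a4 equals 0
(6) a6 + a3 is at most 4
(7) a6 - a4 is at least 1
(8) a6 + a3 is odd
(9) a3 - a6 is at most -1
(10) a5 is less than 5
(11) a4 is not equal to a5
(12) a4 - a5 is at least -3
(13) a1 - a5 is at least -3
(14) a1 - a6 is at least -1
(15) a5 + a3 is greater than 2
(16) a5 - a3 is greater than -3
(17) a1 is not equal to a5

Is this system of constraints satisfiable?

Unsatisfiable

Constraints 3, 9, and 14 give a6 − a3 ≥ 1, a3 − a1 ≥ 2, a1 − a6 ≥ -1.
Adding all 3 inequalities: the left sides telescope to 0, and the right sides sum to 1 + 2 + (-1) = 2. So 0 ≥ 2, which is false.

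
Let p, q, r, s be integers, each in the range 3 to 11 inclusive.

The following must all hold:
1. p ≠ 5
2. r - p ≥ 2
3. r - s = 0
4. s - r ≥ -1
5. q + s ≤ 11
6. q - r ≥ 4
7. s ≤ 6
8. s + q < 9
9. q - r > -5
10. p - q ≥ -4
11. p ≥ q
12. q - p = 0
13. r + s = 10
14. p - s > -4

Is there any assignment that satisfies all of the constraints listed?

Unsatisfiable

Constraints 2, 6, and 10 give r − p ≥ 2, p − q ≥ -4, q − r ≥ 4.
Adding all 3 inequalities: the left sides telescope to 0, and the right sides sum to 2 + (-4) + 4 = 2. So 0 ≥ 2, which is false.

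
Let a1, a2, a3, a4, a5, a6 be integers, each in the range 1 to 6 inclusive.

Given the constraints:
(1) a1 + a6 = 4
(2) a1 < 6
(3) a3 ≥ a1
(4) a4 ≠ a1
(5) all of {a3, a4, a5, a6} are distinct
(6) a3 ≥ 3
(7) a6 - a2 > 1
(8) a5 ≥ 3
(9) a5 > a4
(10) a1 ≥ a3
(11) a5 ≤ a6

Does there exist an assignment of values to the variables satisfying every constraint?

From constraints 6 and 10: a1 ≥ a3 ≥ 3. From constraints 8 and 11: a6 ≥ a5 ≥ 3. Hence a1 + a6 ≥ 6. But constraint 1 requires a1 + a6 = 4, and 4 < 6. Contradiction.

Unsatisfiable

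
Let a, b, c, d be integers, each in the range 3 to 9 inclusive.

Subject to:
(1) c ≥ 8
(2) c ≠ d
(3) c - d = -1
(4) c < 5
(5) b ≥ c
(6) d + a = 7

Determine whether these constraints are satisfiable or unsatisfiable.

Unsatisfiable

From constraint 1: c ≥ 8. From constraint 4: c ≤ 4. But 4 < 8, so no value of c works.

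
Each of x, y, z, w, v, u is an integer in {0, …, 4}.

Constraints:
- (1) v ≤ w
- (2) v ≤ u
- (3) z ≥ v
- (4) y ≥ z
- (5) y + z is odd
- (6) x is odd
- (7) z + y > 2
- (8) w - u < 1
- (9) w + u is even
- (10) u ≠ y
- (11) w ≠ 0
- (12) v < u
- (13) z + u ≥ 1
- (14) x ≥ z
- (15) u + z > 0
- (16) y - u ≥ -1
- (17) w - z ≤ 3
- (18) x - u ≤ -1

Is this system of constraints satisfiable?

Try x = 1, y = 4, z = 1, w = 2, v = 1, u = 2.
Check constraint 7: z + y = 5; constraint 8: w - u = 0. The remaining constraints are straightforward to verify.

Satisfiable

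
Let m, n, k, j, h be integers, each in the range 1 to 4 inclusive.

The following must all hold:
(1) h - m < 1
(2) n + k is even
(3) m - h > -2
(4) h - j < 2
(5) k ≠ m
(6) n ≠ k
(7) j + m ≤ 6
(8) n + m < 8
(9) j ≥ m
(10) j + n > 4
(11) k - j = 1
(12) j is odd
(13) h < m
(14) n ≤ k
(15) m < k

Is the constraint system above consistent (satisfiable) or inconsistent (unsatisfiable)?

Satisfiable

Try m = 3, n = 2, k = 4, j = 3, h = 2.
Check constraint 1: h - m = -1; constraint 3: m - h = 1. The remaining constraints are straightforward to verify.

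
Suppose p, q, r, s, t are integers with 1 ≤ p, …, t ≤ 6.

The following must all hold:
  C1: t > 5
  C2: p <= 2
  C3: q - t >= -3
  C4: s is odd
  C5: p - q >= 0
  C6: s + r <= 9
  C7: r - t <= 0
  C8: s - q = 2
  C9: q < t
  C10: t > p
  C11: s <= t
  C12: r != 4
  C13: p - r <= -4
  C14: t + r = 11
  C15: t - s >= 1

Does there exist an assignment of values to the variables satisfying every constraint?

Constraints 3, 5, 7, and 13 give r − p ≥ 4, p − q ≥ 0, q − t ≥ -3, t − r ≥ 0.
Adding all 4 inequalities: the left sides telescope to 0, and the right sides sum to 4 + 0 + (-3) + 0 = 1. So 0 ≥ 1, which is false.

Unsatisfiable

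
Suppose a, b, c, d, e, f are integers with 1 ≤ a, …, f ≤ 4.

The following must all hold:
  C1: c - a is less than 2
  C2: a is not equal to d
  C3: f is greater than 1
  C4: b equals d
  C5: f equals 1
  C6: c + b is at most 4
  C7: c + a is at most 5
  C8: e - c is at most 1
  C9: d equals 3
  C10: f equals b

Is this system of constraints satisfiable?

Unsatisfiable

Constraint 5 fixes f = 1 and constraint 9 fixes d = 3. Constraints 4 and 10 give f = b = d, so f = d. But 1 ≠ 3 — contradiction.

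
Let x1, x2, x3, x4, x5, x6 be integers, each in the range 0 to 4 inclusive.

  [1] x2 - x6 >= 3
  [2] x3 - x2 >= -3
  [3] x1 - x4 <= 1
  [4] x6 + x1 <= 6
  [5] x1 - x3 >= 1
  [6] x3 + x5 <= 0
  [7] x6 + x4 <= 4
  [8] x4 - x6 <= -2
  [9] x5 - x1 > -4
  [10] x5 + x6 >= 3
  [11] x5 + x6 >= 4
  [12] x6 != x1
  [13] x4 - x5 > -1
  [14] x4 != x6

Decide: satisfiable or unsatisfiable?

Unsatisfiable

Constraints 1, 2, 3, 5, and 8 give x1 − x3 ≥ 1, x3 − x2 ≥ -3, x2 − x6 ≥ 3, x6 − x4 ≥ 2, x4 − x1 ≥ -1.
Adding all 5 inequalities: the left sides telescope to 0, and the right sides sum to 1 + (-3) + 3 + 2 + (-1) = 2. So 0 ≥ 2, which is false.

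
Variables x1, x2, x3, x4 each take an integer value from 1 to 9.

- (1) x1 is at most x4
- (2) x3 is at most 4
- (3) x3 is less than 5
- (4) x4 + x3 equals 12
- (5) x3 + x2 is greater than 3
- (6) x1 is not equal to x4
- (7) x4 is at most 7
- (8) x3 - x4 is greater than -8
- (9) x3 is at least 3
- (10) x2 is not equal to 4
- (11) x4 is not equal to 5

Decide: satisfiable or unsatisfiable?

Unsatisfiable

From constraint 7: x4 ≤ 7. From constraint 2: x3 ≤ 4. Hence x4 + x3 ≤ 11. But constraint 4 requires x4 + x3 = 12, and 12 > 11. Contradiction.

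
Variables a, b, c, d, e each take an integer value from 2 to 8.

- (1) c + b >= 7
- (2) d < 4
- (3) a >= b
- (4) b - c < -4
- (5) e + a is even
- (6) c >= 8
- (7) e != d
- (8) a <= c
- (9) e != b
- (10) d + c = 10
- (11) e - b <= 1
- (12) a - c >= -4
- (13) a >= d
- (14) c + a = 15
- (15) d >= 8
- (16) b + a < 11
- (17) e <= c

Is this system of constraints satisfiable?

Unsatisfiable

From constraint 6: c ≥ 8. From constraints 13 and 15: a ≥ d ≥ 8. Hence c + a ≥ 16. But constraint 14 requires c + a = 15, and 15 < 16. Contradiction.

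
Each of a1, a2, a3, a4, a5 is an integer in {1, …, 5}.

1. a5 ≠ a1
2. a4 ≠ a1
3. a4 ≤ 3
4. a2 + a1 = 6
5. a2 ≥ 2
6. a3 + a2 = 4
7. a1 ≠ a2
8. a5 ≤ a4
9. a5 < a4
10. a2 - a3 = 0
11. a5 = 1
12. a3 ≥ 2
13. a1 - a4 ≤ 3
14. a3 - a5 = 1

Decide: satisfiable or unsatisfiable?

Take a1 = 4, a2 = 2, a3 = 2, a4 = 3, a5 = 1. Then constraint 4: a2 + a1 = 6; constraint 6: a3 + a2 = 4, and every other listed constraint is also met.

Satisfiable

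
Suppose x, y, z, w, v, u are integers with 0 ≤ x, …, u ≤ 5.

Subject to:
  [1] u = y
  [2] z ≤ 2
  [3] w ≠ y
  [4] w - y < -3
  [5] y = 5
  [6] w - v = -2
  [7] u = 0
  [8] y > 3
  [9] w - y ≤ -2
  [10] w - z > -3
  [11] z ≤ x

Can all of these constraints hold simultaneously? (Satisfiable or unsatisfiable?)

Constraint 7 fixes u = 0 and constraint 5 fixes y = 5, but constraint 1 requires u = y. Since 0 ≠ 5, contradiction.

Unsatisfiable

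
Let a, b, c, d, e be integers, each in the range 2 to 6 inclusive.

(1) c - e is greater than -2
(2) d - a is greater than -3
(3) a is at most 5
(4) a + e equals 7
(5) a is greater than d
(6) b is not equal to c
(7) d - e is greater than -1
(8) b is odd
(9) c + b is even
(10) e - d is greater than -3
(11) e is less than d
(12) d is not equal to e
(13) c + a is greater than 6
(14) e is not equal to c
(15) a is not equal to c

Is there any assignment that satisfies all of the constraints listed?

Satisfiable

Take a = 5, b = 5, c = 3, d = 4, e = 2. Then constraint 1: c - e = 1; constraint 2: d - a = -1, and every other listed constraint is also met.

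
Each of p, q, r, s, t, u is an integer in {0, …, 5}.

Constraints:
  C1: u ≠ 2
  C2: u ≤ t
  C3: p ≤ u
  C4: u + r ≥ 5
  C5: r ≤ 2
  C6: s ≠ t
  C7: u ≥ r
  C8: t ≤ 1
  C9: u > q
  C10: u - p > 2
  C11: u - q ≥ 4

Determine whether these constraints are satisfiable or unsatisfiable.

Unsatisfiable

From constraints 2 and 8: u ≤ t ≤ 1. From constraint 5: r ≤ 2. Hence u + r ≤ 3. But constraint 4 requires u + r ≥ 5, and 5 > 3. Contradiction.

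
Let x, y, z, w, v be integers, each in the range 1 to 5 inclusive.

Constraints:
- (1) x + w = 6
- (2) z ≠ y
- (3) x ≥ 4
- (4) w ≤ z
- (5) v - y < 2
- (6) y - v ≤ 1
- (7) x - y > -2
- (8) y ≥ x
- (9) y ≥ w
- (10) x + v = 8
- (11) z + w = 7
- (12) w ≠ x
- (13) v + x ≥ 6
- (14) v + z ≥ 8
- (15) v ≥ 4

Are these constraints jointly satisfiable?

Satisfiable

One satisfying assignment is x = 4, y = 4, z = 5, w = 2, v = 4.
For the less obvious constraints — constraint 1: x + w = 6; constraint 5: v - y = 0; constraint 6: y - v = 0 — and the others hold by inspection.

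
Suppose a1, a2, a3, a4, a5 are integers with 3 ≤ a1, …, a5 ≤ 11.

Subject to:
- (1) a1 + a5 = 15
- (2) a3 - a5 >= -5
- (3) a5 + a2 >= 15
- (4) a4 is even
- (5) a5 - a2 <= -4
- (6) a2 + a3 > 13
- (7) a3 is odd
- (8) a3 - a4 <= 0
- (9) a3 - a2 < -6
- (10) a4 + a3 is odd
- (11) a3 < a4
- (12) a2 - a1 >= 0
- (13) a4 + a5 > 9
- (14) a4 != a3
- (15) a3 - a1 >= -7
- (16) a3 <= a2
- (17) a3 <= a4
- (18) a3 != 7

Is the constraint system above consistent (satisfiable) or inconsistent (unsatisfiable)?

Satisfiable

Setting (a1, a2, a3, a4, a5) = (9, 11, 3, 6, 6) satisfies everything: constraint 1: a1 + a5 = 15; constraint 2: a3 - a5 = -3; constraint 3: a5 + a2 = 17, and the others follow.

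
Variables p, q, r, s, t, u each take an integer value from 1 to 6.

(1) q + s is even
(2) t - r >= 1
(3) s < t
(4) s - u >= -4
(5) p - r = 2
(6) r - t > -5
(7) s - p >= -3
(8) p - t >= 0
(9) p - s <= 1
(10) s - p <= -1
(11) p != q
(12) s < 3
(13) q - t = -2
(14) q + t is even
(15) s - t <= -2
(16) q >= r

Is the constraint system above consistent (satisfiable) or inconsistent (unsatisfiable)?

Unsatisfiable

Constraints 8, 9, and 15 give p − t ≥ 0, t − s ≥ 2, s − p ≥ -1.
Adding all 3 inequalities: the left sides telescope to 0, and the right sides sum to 0 + 2 + (-1) = 1. So 0 ≥ 1, which is false.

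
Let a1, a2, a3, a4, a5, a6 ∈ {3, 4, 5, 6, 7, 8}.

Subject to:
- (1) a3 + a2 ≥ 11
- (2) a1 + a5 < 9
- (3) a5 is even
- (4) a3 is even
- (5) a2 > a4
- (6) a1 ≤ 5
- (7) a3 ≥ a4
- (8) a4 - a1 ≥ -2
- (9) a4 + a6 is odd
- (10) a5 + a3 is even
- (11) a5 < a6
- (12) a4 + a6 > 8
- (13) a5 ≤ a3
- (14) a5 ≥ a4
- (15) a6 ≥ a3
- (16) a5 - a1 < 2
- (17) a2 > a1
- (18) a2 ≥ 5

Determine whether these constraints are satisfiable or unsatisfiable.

Satisfiable

The assignment a1 = 4, a2 = 5, a3 = 8, a4 = 3, a5 = 4, a6 = 8 works:
  constraint 1 holds since a3 + a2 = 13.
  constraint 2 holds since a1 + a5 = 8.
  constraint 8 holds since a4 - a1 = -1.
The rest check out directly.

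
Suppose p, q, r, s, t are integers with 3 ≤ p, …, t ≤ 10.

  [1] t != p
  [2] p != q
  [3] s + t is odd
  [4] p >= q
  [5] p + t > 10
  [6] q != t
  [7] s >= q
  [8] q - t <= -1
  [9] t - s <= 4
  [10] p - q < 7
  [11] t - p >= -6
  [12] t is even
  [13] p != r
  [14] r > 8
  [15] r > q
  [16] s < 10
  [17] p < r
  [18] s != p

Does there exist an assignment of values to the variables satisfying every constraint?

Satisfiable

Take p = 8, q = 3, r = 10, s = 3, t = 4. Then constraint 5: p + t = 12; constraint 8: q - t = -1; constraint 9: t - s = 1, and every other listed constraint is also met.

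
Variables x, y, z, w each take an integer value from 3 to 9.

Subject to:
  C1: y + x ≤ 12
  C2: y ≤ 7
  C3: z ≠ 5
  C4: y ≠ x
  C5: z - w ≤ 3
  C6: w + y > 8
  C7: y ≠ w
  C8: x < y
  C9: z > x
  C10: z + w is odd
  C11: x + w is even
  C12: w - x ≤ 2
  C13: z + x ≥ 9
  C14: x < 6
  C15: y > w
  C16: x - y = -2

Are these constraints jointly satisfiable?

Satisfiable

Setting (x, y, z, w) = (4, 6, 7, 4) satisfies everything: constraint 1: y + x = 10; constraint 5: z - w = 3, and the others follow.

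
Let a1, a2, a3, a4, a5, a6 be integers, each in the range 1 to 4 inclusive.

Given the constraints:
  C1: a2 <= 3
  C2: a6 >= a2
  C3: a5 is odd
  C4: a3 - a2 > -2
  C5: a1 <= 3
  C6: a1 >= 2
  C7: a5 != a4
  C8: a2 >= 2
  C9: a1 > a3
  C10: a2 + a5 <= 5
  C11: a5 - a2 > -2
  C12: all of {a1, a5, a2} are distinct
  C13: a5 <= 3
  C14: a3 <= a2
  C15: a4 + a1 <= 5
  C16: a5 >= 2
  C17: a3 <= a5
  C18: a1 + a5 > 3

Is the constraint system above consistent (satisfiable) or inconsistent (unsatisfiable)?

Constraints 1, 5, 6, 8, 13, and 16 confine each of a1, a5, a2 to the 2 values {2, 3}.
Constraint 12 requires all 3 of them to be distinct, but only 2 values are available — impossible by the pigeonhole principle.

Unsatisfiable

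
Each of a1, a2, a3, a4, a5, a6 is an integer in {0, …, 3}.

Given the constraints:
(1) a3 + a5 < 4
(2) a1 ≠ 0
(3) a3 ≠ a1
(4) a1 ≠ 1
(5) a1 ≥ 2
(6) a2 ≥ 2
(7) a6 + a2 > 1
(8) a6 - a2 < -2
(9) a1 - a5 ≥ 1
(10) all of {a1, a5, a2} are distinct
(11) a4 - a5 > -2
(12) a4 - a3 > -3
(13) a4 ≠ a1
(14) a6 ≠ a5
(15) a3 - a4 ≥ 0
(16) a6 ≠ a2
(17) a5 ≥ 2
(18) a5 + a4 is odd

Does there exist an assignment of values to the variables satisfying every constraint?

Constraints 5, 6, and 17 confine each of a1, a5, a2 to the 2 values {2, 3} (the domain already gives each ≤ 3).
Constraint 10 requires all 3 of them to be distinct, but only 2 values are available — impossible by the pigeonhole principle.

Unsatisfiable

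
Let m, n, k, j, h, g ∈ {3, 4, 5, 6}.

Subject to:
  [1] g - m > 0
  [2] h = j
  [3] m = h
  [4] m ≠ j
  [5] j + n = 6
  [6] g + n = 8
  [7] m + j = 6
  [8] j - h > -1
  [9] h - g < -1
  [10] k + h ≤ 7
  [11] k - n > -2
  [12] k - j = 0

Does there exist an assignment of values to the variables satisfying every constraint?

Unsatisfiable

From constraints 2 and 3, m = h = j, so m = j. But constraint 4 says m ≠ j. Contradiction.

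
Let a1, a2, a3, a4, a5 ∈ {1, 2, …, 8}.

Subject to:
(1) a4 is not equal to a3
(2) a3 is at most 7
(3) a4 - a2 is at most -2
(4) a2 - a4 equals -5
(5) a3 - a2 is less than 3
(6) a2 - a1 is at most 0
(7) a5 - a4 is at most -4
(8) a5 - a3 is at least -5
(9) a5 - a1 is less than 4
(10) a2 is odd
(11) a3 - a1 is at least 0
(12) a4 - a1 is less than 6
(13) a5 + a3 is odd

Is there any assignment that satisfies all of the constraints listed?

Unsatisfiable

Constraints 3, 6, 7, 8, and 11 give a1 − a2 ≥ 0, a2 − a4 ≥ 2, a4 − a5 ≥ 4, a5 − a3 ≥ -5, a3 − a1 ≥ 0.
Adding all 5 inequalities: the left sides telescope to 0, and the right sides sum to 0 + 2 + 4 + (-5) + 0 = 1. So 0 ≥ 1, which is false.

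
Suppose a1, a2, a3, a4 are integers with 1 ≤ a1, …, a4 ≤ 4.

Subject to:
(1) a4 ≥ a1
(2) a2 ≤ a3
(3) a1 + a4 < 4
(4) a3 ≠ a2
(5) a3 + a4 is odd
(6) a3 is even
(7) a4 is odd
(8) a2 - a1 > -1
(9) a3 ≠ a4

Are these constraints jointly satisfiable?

One satisfying assignment is a1 = 1, a2 = 1, a3 = 4, a4 = 1.
For the less obvious constraints — constraint 3: a1 + a4 = 2; constraint 5: a3 + a4 = 5 is odd; constraint 8: a2 - a1 = 0 — and the others hold by inspection.

Satisfiable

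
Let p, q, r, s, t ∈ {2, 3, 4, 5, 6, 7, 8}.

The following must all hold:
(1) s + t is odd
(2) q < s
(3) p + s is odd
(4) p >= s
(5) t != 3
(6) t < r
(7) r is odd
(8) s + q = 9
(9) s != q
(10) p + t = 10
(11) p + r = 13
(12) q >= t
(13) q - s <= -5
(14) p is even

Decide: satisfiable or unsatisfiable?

Try p = 8, q = 2, r = 5, s = 7, t = 2.
Check constraint 8: s + q = 9; constraint 10: p + t = 10. The remaining constraints are straightforward to verify.

Satisfiable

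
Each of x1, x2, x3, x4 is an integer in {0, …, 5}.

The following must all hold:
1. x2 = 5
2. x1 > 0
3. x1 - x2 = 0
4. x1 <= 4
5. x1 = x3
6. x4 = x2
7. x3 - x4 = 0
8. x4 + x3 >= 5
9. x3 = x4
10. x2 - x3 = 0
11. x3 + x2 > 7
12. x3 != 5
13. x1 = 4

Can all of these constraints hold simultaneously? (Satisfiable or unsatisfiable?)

Unsatisfiable

Constraint 13 fixes x1 = 4 and constraint 1 fixes x2 = 5. Constraints 5, 6, and 9 give x1 = x3 = x4 = x2, so x1 = x2. But 4 ≠ 5 — contradiction.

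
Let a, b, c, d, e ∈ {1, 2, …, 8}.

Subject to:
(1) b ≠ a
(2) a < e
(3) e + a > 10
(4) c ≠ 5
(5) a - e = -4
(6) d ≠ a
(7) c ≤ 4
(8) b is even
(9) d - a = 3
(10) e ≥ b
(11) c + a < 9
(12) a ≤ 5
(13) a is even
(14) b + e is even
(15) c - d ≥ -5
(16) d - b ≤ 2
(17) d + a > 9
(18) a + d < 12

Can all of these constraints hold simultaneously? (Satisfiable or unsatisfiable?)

Satisfiable

Take a = 4, b = 8, c = 4, d = 7, e = 8. Then constraint 3: e + a = 12; constraint 5: a - e = -4, and every other listed constraint is also met.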